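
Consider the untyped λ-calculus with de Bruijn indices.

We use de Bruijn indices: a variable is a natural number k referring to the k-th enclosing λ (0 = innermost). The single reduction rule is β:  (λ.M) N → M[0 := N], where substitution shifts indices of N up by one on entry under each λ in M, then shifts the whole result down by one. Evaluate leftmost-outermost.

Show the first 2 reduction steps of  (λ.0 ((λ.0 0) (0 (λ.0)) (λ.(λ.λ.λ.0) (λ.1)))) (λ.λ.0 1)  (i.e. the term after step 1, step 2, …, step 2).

Answer: after 2 steps: λ.0 ((λ.0 0) ((λ.λ.0 1) (λ.0)) (λ.(λ.λ.λ.0) (λ.1)))

Reduction:
  start: (λ.0 ((λ.0 0) (0 (λ.0)) (λ.(λ.λ.λ.0) (λ.1)))) (λ.λ.0 1)
  [1] (λ.λ.0 1) ((λ.0 0) ((λ.λ.0 1) (λ.0)) (λ.(λ.λ.λ.0) (λ.1)))
  [2] λ.0 ((λ.0 0) ((λ.λ.0 1) (λ.0)) (λ.(λ.λ.λ.0) (λ.1)))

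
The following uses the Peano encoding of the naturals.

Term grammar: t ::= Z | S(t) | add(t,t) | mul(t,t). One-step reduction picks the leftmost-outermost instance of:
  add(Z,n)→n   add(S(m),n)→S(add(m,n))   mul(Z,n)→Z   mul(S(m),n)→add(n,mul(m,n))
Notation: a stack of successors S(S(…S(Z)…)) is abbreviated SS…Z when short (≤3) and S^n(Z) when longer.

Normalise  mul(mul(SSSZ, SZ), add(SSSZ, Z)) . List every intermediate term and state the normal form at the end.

Answer: normal form = S^9(Z)  (in 38 steps)

Reduction:
  start: mul(mul(SSSZ, SZ), add(SSSZ, Z))
  [1] mul(add(SZ, mul(SSZ, SZ)), add(SSSZ, Z))
  [2] mul(S(add(Z, mul(SSZ, SZ))), add(SSSZ, Z))
  [3] add(add(SSSZ, Z), mul(add(Z, mul(SSZ, SZ)), add(SSSZ, Z)))
  [4] add(S(add(SSZ, Z)), mul(add(Z, mul(SSZ, SZ)), add(SSSZ, Z)))
  [5] S(add(add(SSZ, Z), mul(add(Z, mul(SSZ, SZ)), add(SSSZ, Z))))
  [6] S(add(S(add(SZ, Z)), mul(add(Z, mul(SSZ, SZ)), add(SSSZ, Z))))
  [7] S(S(add(add(SZ, Z), mul(add(Z, mul(SSZ, SZ)), add(SSSZ, Z)))))
  [8] S(S(add(S(add(Z, Z)), mul(add(Z, mul(SSZ, SZ)), add(SSSZ, Z)))))
  [9] S(S(S(add(add(Z, Z), mul(add(Z, mul(SSZ, SZ)), add(SSSZ, Z))))))
  [10] S(S(S(add(Z, mul(add(Z, mul(SSZ, SZ)), add(SSSZ, Z))))))
  [11] S(S(S(mul(add(Z, mul(SSZ, SZ)), add(SSSZ, Z)))))
  [12] S(S(S(mul(mul(SSZ, SZ), add(SSSZ, Z)))))
  [13] S(S(S(mul(add(SZ, mul(SZ, SZ)), add(SSSZ, Z)))))
  [14] S(S(S(mul(S(add(Z, mul(SZ, SZ))), add(SSSZ, Z)))))
  [15] S(S(S(add(add(SSSZ, Z), mul(add(Z, mul(SZ, SZ)), add(SSSZ, Z))))))
  [16] S(S(S(add(S(add(SSZ, Z)), mul(add(Z, mul(SZ, SZ)), add(SSSZ, Z))))))
  [17] S(S(S(S(add(add(SSZ, Z), mul(add(Z, mul(SZ, SZ)), add(SSSZ, Z)))))))
  [18] S(S(S(S(add(S(add(SZ, Z)), mul(add(Z, mul(SZ, SZ)), add(SSSZ, Z)))))))
  [19] S(S(S(S(S(add(add(SZ, Z), mul(add(Z, mul(SZ, SZ)), add(SSSZ, Z))))))))
  [20] S(S(S(S(S(add(S(add(Z, Z)), mul(add(Z, mul(SZ, SZ)), add(SSSZ, Z))))))))
  [21] S(S(S(S(S(S(add(add(Z, Z), mul(add(Z, mul(SZ, SZ)), add(SSSZ, Z)))))))))
  [22] S(S(S(S(S(S(add(Z, mul(add(Z, mul(SZ, SZ)), add(SSSZ, Z)))))))))
  [23] S(S(S(S(S(S(mul(add(Z, mul(SZ, SZ)), add(SSSZ, Z))))))))
  [24] S(S(S(S(S(S(mul(mul(SZ, SZ), add(SSSZ, Z))))))))
  [25] S(S(S(S(S(S(mul(add(SZ, mul(Z, SZ)), add(SSSZ, Z))))))))
  [26] S(S(S(S(S(S(mul(S(add(Z, mul(Z, SZ))), add(SSSZ, Z))))))))
  [27] S(S(S(S(S(S(add(add(SSSZ, Z), mul(add(Z, mul(Z, SZ)), add(SSSZ, Z)))))))))
  [28] S(S(S(S(S(S(add(S(add(SSZ, Z)), mul(add(Z, mul(Z, SZ)), add(SSSZ, Z)))))))))
  [29] S(S(S(S(S(S(S(add(add(SSZ, Z), mul(add(Z, mul(Z, SZ)), add(SSSZ, Z))))))))))
  [30] S(S(S(S(S(S(S(add(S(add(SZ, Z)), mul(add(Z, mul(Z, SZ)), add(SSSZ, Z))))))))))
  [31] S(S(S(S(S(S(S(S(add(add(SZ, Z), mul(add(Z, mul(Z, SZ)), add(SSSZ, Z)))))))))))
  [32] S(S(S(S(S(S(S(S(add(S(add(Z, Z)), mul(add(Z, mul(Z, SZ)), add(SSSZ, Z)))))))))))
  [33] S(S(S(S(S(S(S(S(S(add(add(Z, Z), mul(add(Z, mul(Z, SZ)), add(SSSZ, Z))))))))))))
  [34] S(S(S(S(S(S(S(S(S(add(Z, mul(add(Z, mul(Z, SZ)), add(SSSZ, Z))))))))))))
  [35] S(S(S(S(S(S(S(S(S(mul(add(Z, mul(Z, SZ)), add(SSSZ, Z)))))))))))
  [36] S(S(S(S(S(S(S(S(S(mul(mul(Z, SZ), add(SSSZ, Z)))))))))))
  [37] S(S(S(S(S(S(S(S(S(mul(Z, add(SSSZ, Z)))))))))))
  [38] S^9(Z)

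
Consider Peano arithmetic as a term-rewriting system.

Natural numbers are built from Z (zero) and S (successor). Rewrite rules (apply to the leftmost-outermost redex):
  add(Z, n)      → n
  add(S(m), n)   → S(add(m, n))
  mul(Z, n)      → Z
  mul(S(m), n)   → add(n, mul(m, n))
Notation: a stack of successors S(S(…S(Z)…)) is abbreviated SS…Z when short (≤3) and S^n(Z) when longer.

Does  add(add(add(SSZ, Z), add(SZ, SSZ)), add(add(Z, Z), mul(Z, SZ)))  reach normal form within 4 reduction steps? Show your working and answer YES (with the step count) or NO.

  start: add(add(add(SSZ, Z), add(SZ, SSZ)), add(add(Z, Z), mul(Z, SZ)))
  [1] add(add(S(add(SZ, Z)), add(SZ, SSZ)), add(add(Z, Z), mul(Z, SZ)))
  [2] add(S(add(add(SZ, Z), add(SZ, SSZ))), add(add(Z, Z), mul(Z, SZ)))
  [3] S(add(add(add(SZ, Z), add(SZ, SSZ)), add(add(Z, Z), mul(Z, SZ))))
  [4] S(add(add(S(add(Z, Z)), add(SZ, SSZ)), add(add(Z, Z), mul(Z, SZ))))

Answer: NO — after 4 steps the term is S(add(add(S(add(Z, Z)), add(SZ, SSZ)), add(add(Z, Z), mul(Z, SZ)))), not yet normal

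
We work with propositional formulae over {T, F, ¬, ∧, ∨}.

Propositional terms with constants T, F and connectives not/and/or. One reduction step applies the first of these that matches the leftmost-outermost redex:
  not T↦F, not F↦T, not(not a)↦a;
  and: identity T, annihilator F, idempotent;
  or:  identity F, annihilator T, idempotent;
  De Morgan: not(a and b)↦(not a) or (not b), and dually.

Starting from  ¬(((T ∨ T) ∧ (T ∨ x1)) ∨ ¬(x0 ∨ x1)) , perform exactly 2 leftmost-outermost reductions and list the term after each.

Answer: after 2 steps: (¬(T ∨ T) ∨ ¬(T ∨ x1)) ∧ ¬¬(x0 ∨ x1)

Derivation:
  start: ¬(((T ∨ T) ∧ (T ∨ x1)) ∨ ¬(x0 ∨ x1))
  →1  ¬((T ∨ T) ∧ (T ∨ x1)) ∧ ¬¬(x0 ∨ x1)
  →2  (¬(T ∨ T) ∨ ¬(T ∨ x1)) ∧ ¬¬(x0 ∨ x1)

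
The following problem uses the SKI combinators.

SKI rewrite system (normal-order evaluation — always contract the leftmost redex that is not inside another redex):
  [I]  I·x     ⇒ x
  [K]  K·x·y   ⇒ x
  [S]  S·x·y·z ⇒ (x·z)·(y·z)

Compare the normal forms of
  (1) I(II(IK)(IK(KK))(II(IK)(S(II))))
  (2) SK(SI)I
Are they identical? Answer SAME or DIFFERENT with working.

Answer: DIFFERENT — A ⇓ K(KK), B ⇓ I

Reduction:
Term A:
  start: I(II(IK)(IK(KK))(II(IK)(S(II))))
  →1  II(IK)(IK(KK))(II(IK)(S(II)))
  →2  I(IK)(IK(KK))(II(IK)(S(II)))
  →3  IK(IK(KK))(II(IK)(S(II)))
  →4  K(IK(KK))(II(IK)(S(II)))
  →5  IK(KK)
  →6  K(KK)

Term B:
  start: SK(SI)I
  →1  KI(SII)
  →2  I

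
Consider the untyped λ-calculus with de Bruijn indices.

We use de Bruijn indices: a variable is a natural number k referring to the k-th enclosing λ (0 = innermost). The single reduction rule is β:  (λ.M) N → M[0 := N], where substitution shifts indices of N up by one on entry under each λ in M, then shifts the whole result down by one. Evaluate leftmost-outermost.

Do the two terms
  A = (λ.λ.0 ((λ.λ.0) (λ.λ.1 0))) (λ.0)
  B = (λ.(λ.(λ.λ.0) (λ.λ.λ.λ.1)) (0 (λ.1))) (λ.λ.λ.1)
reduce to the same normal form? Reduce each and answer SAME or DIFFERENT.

Term A:
  start: (λ.λ.0 ((λ.λ.0) (λ.λ.1 0))) (λ.0)
  step 1: λ.0 ((λ.λ.0) (λ.λ.1 0))
  step 2: λ.0 (λ.0)

Term B:
  start: (λ.(λ.(λ.λ.0) (λ.λ.λ.λ.1)) (0 (λ.1))) (λ.λ.λ.1)
  step 1: (λ.(λ.λ.0) (λ.λ.λ.λ.1)) ((λ.λ.λ.1) (λ.λ.λ.λ.1))
  step 2: (λ.λ.0) (λ.λ.λ.λ.1)
  step 3: λ.0

Answer: DIFFERENT — A ⇓ λ.0 (λ.0), B ⇓ λ.0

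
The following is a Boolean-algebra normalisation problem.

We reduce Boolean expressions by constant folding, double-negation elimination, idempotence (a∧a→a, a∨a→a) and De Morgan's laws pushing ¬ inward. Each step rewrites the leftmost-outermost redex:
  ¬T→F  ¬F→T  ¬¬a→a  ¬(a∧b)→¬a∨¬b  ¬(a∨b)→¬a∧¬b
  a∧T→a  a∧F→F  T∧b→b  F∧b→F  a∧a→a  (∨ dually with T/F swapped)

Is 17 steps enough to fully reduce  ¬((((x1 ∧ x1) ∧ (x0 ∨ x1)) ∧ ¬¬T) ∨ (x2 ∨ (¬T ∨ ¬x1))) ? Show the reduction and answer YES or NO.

  start: ¬((((x1 ∧ x1) ∧ (x0 ∨ x1)) ∧ ¬¬T) ∨ (x2 ∨ (¬T ∨ ¬x1)))
  step 1: ¬(((x1 ∧ x1) ∧ (x0 ∨ x1)) ∧ ¬¬T) ∧ ¬(x2 ∨ (¬T ∨ ¬x1))
  step 2: (¬((x1 ∧ x1) ∧ (x0 ∨ x1)) ∨ ¬¬¬T) ∧ ¬(x2 ∨ (¬T ∨ ¬x1))
  step 3: ((¬(x1 ∧ x1) ∨ ¬(x0 ∨ x1)) ∨ ¬¬¬T) ∧ ¬(x2 ∨ (¬T ∨ ¬x1))
  step 4: (((¬x1 ∨ ¬x1) ∨ ¬(x0 ∨ x1)) ∨ ¬¬¬T) ∧ ¬(x2 ∨ (¬T ∨ ¬x1))
  step 5: ((¬x1 ∨ ¬(x0 ∨ x1)) ∨ ¬¬¬T) ∧ ¬(x2 ∨ (¬T ∨ ¬x1))
  step 6: ((¬x1 ∨ (¬x0 ∧ ¬x1)) ∨ ¬¬¬T) ∧ ¬(x2 ∨ (¬T ∨ ¬x1))
  step 7: ((¬x1 ∨ (¬x0 ∧ ¬x1)) ∨ ¬T) ∧ ¬(x2 ∨ (¬T ∨ ¬x1))
  step 8: ((¬x1 ∨ (¬x0 ∧ ¬x1)) ∨ F) ∧ ¬(x2 ∨ (¬T ∨ ¬x1))
  step 9: (¬x1 ∨ (¬x0 ∧ ¬x1)) ∧ ¬(x2 ∨ (¬T ∨ ¬x1))
  step 10: (¬x1 ∨ (¬x0 ∧ ¬x1)) ∧ (¬x2 ∧ ¬(¬T ∨ ¬x1))
  step 11: (¬x1 ∨ (¬x0 ∧ ¬x1)) ∧ (¬x2 ∧ (¬¬T ∧ ¬¬x1))
  step 12: (¬x1 ∨ (¬x0 ∧ ¬x1)) ∧ (¬x2 ∧ (T ∧ ¬¬x1))
  step 13: (¬x1 ∨ (¬x0 ∧ ¬x1)) ∧ (¬x2 ∧ ¬¬x1)
  step 14: (¬x1 ∨ (¬x0 ∧ ¬x1)) ∧ (¬x2 ∧ x1)

Answer: YES — reaches normal form (¬x1 ∨ (¬x0 ∧ ¬x1)) ∧ (¬x2 ∧ x1) in 14 ≤ 17 steps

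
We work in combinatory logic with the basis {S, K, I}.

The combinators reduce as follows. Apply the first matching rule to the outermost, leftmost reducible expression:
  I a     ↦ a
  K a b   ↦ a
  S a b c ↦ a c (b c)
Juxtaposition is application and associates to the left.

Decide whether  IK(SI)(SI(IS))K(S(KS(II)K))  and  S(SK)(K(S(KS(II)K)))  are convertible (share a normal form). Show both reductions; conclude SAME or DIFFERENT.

Answer: SAME — A ⇓ S(SK)(K(S(SK))), B ⇓ S(SK)(K(S(SK)))

Reduction:
Term A:
  start: IK(SI)(SI(IS))K(S(KS(II)K))
  →1  K(SI)(SI(IS))K(S(KS(II)K))
  →2  SIK(S(KS(II)K))
  →3  I(S(KS(II)K))(K(S(KS(II)K)))
  →4  S(KS(II)K)(K(S(KS(II)K)))
  →5  S(SK)(K(S(KS(II)K)))
  →6  S(SK)(K(S(SK)))

Term B:
  start: S(SK)(K(S(KS(II)K)))
  →1  S(SK)(K(S(SK)))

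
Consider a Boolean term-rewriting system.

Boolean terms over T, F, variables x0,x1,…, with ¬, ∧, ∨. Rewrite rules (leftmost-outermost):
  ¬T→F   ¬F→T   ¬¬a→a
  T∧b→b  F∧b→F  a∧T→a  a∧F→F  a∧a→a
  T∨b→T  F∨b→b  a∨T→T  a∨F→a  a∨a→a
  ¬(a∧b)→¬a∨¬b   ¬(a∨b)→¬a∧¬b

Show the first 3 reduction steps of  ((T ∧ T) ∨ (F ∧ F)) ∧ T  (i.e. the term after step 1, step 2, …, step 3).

Answer: after 3 steps: T

Reduction:
  start: ((T ∧ T) ∨ (F ∧ F)) ∧ T
  step 1: (T ∧ T) ∨ (F ∧ F)
  step 2: T ∨ (F ∧ F)
  step 3: T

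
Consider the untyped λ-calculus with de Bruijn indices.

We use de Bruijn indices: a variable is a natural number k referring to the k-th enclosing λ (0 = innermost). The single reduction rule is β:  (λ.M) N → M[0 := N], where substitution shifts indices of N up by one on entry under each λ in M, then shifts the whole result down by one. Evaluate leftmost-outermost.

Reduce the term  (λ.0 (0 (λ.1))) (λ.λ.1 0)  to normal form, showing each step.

  start: (λ.0 (0 (λ.1))) (λ.λ.1 0)
  [1] (λ.λ.1 0) ((λ.λ.1 0) (λ.λ.λ.1 0))
  [2] λ.(λ.λ.1 0) (λ.λ.λ.1 0) 0
  [3] λ.(λ.(λ.λ.λ.1 0) 0) 0
  [4] λ.(λ.λ.λ.1 0) 0
  [5] λ.λ.λ.1 0

Answer: normal form = λ.λ.λ.1 0  (in 5 steps)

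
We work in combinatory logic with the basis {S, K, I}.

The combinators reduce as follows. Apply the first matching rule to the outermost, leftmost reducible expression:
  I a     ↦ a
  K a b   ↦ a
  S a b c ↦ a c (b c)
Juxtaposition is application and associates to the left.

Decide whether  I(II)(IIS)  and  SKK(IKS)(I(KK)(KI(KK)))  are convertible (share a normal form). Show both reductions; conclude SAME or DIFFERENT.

Term A:
  start: I(II)(IIS)
  →1  II(IIS)
  →2  I(IIS)
  →3  IIS
  →4  IS
  →5  S

Term B:
  start: SKK(IKS)(I(KK)(KI(KK)))
  →1  K(IKS)(K(IKS))(I(KK)(KI(KK)))
  →2  IKS(I(KK)(KI(KK)))
  →3  KS(I(KK)(KI(KK)))
  →4  S

Answer: SAME — A ⇓ S, B ⇓ S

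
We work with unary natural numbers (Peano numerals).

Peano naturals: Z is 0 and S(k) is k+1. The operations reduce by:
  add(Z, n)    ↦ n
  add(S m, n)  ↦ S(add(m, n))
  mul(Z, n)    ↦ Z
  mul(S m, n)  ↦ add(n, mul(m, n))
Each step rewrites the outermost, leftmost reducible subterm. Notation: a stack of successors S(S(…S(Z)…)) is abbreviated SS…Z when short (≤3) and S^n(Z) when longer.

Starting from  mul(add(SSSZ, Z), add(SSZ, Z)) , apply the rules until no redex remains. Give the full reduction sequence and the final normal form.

Answer: normal form = S^6(Z)  (in 26 steps)

Reduction:
  start: mul(add(SSSZ, Z), add(SSZ, Z))
  step 1: mul(S(add(SSZ, Z)), add(SSZ, Z))
  step 2: add(add(SSZ, Z), mul(add(SSZ, Z), add(SSZ, Z)))
  step 3: add(S(add(SZ, Z)), mul(add(SSZ, Z), add(SSZ, Z)))
  step 4: S(add(add(SZ, Z), mul(add(SSZ, Z), add(SSZ, Z))))
  step 5: S(add(S(add(Z, Z)), mul(add(SSZ, Z), add(SSZ, Z))))
  step 6: S(S(add(add(Z, Z), mul(add(SSZ, Z), add(SSZ, Z)))))
  step 7: S(S(add(Z, mul(add(SSZ, Z), add(SSZ, Z)))))
  step 8: S(S(mul(add(SSZ, Z), add(SSZ, Z))))
  step 9: S(S(mul(S(add(SZ, Z)), add(SSZ, Z))))
  step 10: S(S(add(add(SSZ, Z), mul(add(SZ, Z), add(SSZ, Z)))))
  step 11: S(S(add(S(add(SZ, Z)), mul(add(SZ, Z), add(SSZ, Z)))))
  step 12: S(S(S(add(add(SZ, Z), mul(add(SZ, Z), add(SSZ, Z))))))
  step 13: S(S(S(add(S(add(Z, Z)), mul(add(SZ, Z), add(SSZ, Z))))))
  step 14: S(S(S(S(add(add(Z, Z), mul(add(SZ, Z), add(SSZ, Z)))))))
  step 15: S(S(S(S(add(Z, mul(add(SZ, Z), add(SSZ, Z)))))))
  step 16: S(S(S(S(mul(add(SZ, Z), add(SSZ, Z))))))
  step 17: S(S(S(S(mul(S(add(Z, Z)), add(SSZ, Z))))))
  step 18: S(S(S(S(add(add(SSZ, Z), mul(add(Z, Z), add(SSZ, Z)))))))
  step 19: S(S(S(S(add(S(add(SZ, Z)), mul(add(Z, Z), add(SSZ, Z)))))))
  step 20: S(S(S(S(S(add(add(SZ, Z), mul(add(Z, Z), add(SSZ, Z))))))))
  step 21: S(S(S(S(S(add(S(add(Z, Z)), mul(add(Z, Z), add(SSZ, Z))))))))
  step 22: S(S(S(S(S(S(add(add(Z, Z), mul(add(Z, Z), add(SSZ, Z)))))))))
  step 23: S(S(S(S(S(S(add(Z, mul(add(Z, Z), add(SSZ, Z)))))))))
  step 24: S(S(S(S(S(S(mul(add(Z, Z), add(SSZ, Z))))))))
  step 25: S(S(S(S(S(S(mul(Z, add(SSZ, Z))))))))
  step 26: S^6(Z)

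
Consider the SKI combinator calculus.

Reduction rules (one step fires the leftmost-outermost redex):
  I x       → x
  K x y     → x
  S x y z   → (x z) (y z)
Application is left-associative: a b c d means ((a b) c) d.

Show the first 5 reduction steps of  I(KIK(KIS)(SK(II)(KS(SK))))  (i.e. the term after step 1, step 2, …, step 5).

Answer: after 5 steps: SK(II)(KS(SK))

Working:
  start: I(KIK(KIS)(SK(II)(KS(SK))))
  step 1: KIK(KIS)(SK(II)(KS(SK)))
  step 2: I(KIS)(SK(II)(KS(SK)))
  step 3: KIS(SK(II)(KS(SK)))
  step 4: I(SK(II)(KS(SK)))
  step 5: SK(II)(KS(SK))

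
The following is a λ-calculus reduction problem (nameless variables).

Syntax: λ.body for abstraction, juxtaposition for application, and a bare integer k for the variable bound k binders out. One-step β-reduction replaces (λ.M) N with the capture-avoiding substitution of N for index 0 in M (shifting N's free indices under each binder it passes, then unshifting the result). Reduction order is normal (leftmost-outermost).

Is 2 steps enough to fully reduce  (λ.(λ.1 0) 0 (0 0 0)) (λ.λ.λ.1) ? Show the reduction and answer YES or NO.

  start: (λ.(λ.1 0) 0 (0 0 0)) (λ.λ.λ.1)
  →1  (λ.(λ.λ.λ.1) 0) (λ.λ.λ.1) ((λ.λ.λ.1) (λ.λ.λ.1) (λ.λ.λ.1))
  →2  (λ.λ.λ.1) (λ.λ.λ.1) ((λ.λ.λ.1) (λ.λ.λ.1) (λ.λ.λ.1))

Answer: NO — after 2 steps the term is (λ.λ.λ.1) (λ.λ.λ.1) ((λ.λ.λ.1) (λ.λ.λ.1) (λ.λ.λ.1)), not yet normal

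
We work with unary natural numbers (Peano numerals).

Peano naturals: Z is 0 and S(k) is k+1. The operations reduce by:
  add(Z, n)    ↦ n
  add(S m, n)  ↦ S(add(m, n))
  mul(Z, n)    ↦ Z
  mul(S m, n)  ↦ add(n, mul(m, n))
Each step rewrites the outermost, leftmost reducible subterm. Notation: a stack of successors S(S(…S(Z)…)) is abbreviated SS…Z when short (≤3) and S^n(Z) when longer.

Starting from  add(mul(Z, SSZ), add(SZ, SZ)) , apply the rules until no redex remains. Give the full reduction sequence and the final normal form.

  start: add(mul(Z, SSZ), add(SZ, SZ))
  →1  add(Z, add(SZ, SZ))
  →2  add(SZ, SZ)
  →3  S(add(Z, SZ))
  →4  SSZ

Answer: normal form = SSZ  (in 4 steps)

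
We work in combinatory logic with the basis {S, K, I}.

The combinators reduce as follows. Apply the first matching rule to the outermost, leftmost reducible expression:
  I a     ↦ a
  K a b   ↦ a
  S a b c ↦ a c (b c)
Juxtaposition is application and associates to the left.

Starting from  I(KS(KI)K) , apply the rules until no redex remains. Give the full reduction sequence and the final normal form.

Answer: normal form = SK  (in 2 steps)

Derivation:
  start: I(KS(KI)K)
  [1] KS(KI)K
  [2] SK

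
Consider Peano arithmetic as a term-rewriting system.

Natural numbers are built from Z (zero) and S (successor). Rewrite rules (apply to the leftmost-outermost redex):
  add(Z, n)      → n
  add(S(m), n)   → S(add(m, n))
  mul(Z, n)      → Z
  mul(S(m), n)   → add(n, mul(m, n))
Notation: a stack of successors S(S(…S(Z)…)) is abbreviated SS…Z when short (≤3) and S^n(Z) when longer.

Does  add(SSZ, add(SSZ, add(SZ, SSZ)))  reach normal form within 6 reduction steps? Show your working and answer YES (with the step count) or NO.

Answer: NO — after 6 steps the term is S(S(S(S(add(SZ, SSZ))))), not yet normal

Reduction:
  start: add(SSZ, add(SSZ, add(SZ, SSZ)))
  [1] S(add(SZ, add(SSZ, add(SZ, SSZ))))
  [2] S(S(add(Z, add(SSZ, add(SZ, SSZ)))))
  [3] S(S(add(SSZ, add(SZ, SSZ))))
  [4] S(S(S(add(SZ, add(SZ, SSZ)))))
  [5] S(S(S(S(add(Z, add(SZ, SSZ))))))
  [6] S(S(S(S(add(SZ, SSZ)))))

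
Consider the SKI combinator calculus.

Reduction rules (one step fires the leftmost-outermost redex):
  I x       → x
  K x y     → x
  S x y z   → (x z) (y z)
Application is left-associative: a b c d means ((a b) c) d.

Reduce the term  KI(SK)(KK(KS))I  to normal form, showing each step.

  start: KI(SK)(KK(KS))I
  step 1: I(KK(KS))I
  step 2: KK(KS)I
  step 3: KI

Answer: normal form = KI  (in 3 steps)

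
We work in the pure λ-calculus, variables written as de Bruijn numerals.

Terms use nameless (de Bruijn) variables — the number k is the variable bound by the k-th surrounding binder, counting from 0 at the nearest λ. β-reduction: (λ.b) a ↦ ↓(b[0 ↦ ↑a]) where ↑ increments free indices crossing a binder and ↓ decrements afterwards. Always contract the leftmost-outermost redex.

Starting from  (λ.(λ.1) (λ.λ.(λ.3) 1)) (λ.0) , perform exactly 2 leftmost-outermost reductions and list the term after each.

  start: (λ.(λ.1) (λ.λ.(λ.3) 1)) (λ.0)
  step 1: (λ.λ.0) (λ.λ.(λ.λ.0) 1)
  step 2: λ.0

Answer: after 2 steps: λ.0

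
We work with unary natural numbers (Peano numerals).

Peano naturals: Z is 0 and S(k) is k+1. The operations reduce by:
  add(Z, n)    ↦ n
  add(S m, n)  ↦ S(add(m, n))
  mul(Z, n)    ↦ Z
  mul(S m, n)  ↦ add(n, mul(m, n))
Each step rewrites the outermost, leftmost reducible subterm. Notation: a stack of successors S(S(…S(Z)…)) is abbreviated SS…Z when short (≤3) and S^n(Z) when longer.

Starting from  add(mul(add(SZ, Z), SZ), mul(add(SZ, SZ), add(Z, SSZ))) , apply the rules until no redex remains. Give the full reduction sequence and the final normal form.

  start: add(mul(add(SZ, Z), SZ), mul(add(SZ, SZ), add(Z, SSZ)))
  step 1: add(mul(S(add(Z, Z)), SZ), mul(add(SZ, SZ), add(Z, SSZ)))
  step 2: add(add(SZ, mul(add(Z, Z), SZ)), mul(add(SZ, SZ), add(Z, SSZ)))
  step 3: add(S(add(Z, mul(add(Z, Z), SZ))), mul(add(SZ, SZ), add(Z, SSZ)))
  step 4: S(add(add(Z, mul(add(Z, Z), SZ)), mul(add(SZ, SZ), add(Z, SSZ))))
  step 5: S(add(mul(add(Z, Z), SZ), mul(add(SZ, SZ), add(Z, SSZ))))
  step 6: S(add(mul(Z, SZ), mul(add(SZ, SZ), add(Z, SSZ))))
  step 7: S(add(Z, mul(add(SZ, SZ), add(Z, SSZ))))
  step 8: S(mul(add(SZ, SZ), add(Z, SSZ)))
  step 9: S(mul(S(add(Z, SZ)), add(Z, SSZ)))
  step 10: S(add(add(Z, SSZ), mul(add(Z, SZ), add(Z, SSZ))))
  step 11: S(add(SSZ, mul(add(Z, SZ), add(Z, SSZ))))
  step 12: S(S(add(SZ, mul(add(Z, SZ), add(Z, SSZ)))))
  step 13: S(S(S(add(Z, mul(add(Z, SZ), add(Z, SSZ))))))
  step 14: S(S(S(mul(add(Z, SZ), add(Z, SSZ)))))
  step 15: S(S(S(mul(SZ, add(Z, SSZ)))))
  step 16: S(S(S(add(add(Z, SSZ), mul(Z, add(Z, SSZ))))))
  step 17: S(S(S(add(SSZ, mul(Z, add(Z, SSZ))))))
  step 18: S(S(S(S(add(SZ, mul(Z, add(Z, SSZ)))))))
  step 19: S(S(S(S(S(add(Z, mul(Z, add(Z, SSZ))))))))
  step 20: S(S(S(S(S(mul(Z, add(Z, SSZ)))))))
  step 21: S^5(Z)

Answer: normal form = S^5(Z)  (in 21 steps)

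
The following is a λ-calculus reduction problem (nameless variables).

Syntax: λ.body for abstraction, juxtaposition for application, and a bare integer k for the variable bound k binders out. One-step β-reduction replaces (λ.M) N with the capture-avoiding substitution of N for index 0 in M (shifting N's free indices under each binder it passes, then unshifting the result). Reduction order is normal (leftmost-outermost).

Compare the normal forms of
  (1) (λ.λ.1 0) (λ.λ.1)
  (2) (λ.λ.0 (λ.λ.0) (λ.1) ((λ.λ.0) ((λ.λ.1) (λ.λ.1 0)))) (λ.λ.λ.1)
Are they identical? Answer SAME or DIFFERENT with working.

Answer: DIFFERENT — A ⇓ λ.λ.1, B ⇓ λ.0 (λ.λ.0) (λ.1) (λ.0)

Reduction:
Term A:
  start: (λ.λ.1 0) (λ.λ.1)
  →1  λ.(λ.λ.1) 0
  →2  λ.λ.1

Term B:
  start: (λ.λ.0 (λ.λ.0) (λ.1) ((λ.λ.0) ((λ.λ.1) (λ.λ.1 0)))) (λ.λ.λ.1)
  →1  λ.0 (λ.λ.0) (λ.1) ((λ.λ.0) ((λ.λ.1) (λ.λ.1 0)))
  →2  λ.0 (λ.λ.0) (λ.1) (λ.0)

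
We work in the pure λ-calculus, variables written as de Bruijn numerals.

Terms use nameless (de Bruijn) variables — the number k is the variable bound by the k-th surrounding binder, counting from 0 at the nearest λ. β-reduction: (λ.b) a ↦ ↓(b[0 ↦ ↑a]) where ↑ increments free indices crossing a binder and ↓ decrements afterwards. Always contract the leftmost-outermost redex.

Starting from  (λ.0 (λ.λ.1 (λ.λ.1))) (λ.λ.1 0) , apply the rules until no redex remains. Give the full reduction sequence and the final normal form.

  start: (λ.0 (λ.λ.1 (λ.λ.1))) (λ.λ.1 0)
  [1] (λ.λ.1 0) (λ.λ.1 (λ.λ.1))
  [2] λ.(λ.λ.1 (λ.λ.1)) 0
  [3] λ.λ.1 (λ.λ.1)

Answer: normal form = λ.λ.1 (λ.λ.1)  (in 3 steps)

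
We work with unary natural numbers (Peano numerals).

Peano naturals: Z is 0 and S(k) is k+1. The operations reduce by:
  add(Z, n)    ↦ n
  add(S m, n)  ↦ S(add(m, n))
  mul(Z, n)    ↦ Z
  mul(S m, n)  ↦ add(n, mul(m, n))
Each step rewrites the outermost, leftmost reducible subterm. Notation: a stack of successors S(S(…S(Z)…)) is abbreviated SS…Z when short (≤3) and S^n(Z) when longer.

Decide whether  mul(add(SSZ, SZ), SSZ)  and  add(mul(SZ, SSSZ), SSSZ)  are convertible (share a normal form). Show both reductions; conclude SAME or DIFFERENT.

Answer: SAME — A ⇓ S^6(Z), B ⇓ S^6(Z)

Working:
Term A:
  start: mul(add(SSZ, SZ), SSZ)
  →1  mul(S(add(SZ, SZ)), SSZ)
  →2  add(SSZ, mul(add(SZ, SZ), SSZ))
  →3  S(add(SZ, mul(add(SZ, SZ), SSZ)))
  →4  S(S(add(Z, mul(add(SZ, SZ), SSZ))))
  →5  S(S(mul(add(SZ, SZ), SSZ)))
  →6  S(S(mul(S(add(Z, SZ)), SSZ)))
  →7  S(S(add(SSZ, mul(add(Z, SZ), SSZ))))
  →8  S(S(S(add(SZ, mul(add(Z, SZ), SSZ)))))
  →9  S(S(S(S(add(Z, mul(add(Z, SZ), SSZ))))))
  →10  S(S(S(S(mul(add(Z, SZ), SSZ)))))
  →11  S(S(S(S(mul(SZ, SSZ)))))
  →12  S(S(S(S(add(SSZ, mul(Z, SSZ))))))
  →13  S(S(S(S(S(add(SZ, mul(Z, SSZ)))))))
  →14  S(S(S(S(S(S(add(Z, mul(Z, SSZ))))))))
  →15  S(S(S(S(S(S(mul(Z, SSZ)))))))
  →16  S^6(Z)

Term B:
  start: add(mul(SZ, SSSZ), SSSZ)
  →1  add(add(SSSZ, mul(Z, SSSZ)), SSSZ)
  →2  add(S(add(SSZ, mul(Z, SSSZ))), SSSZ)
  →3  S(add(add(SSZ, mul(Z, SSSZ)), SSSZ))
  →4  S(add(S(add(SZ, mul(Z, SSSZ))), SSSZ))
  →5  S(S(add(add(SZ, mul(Z, SSSZ)), SSSZ)))
  →6  S(S(add(S(add(Z, mul(Z, SSSZ))), SSSZ)))
  →7  S(S(S(add(add(Z, mul(Z, SSSZ)), SSSZ))))
  →8  S(S(S(add(mul(Z, SSSZ), SSSZ))))
  →9  S(S(S(add(Z, SSSZ))))
  →10  S^6(Z)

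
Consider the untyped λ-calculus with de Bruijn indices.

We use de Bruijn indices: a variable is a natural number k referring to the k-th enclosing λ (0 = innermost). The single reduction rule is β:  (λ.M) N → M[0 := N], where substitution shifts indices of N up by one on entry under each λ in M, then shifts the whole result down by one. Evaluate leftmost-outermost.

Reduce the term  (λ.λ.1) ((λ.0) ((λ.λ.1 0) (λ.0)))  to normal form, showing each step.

Answer: normal form = λ.λ.0  (in 4 steps)

Derivation:
  start: (λ.λ.1) ((λ.0) ((λ.λ.1 0) (λ.0)))
  step 1: λ.(λ.0) ((λ.λ.1 0) (λ.0))
  step 2: λ.(λ.λ.1 0) (λ.0)
  step 3: λ.λ.(λ.0) 0
  step 4: λ.λ.0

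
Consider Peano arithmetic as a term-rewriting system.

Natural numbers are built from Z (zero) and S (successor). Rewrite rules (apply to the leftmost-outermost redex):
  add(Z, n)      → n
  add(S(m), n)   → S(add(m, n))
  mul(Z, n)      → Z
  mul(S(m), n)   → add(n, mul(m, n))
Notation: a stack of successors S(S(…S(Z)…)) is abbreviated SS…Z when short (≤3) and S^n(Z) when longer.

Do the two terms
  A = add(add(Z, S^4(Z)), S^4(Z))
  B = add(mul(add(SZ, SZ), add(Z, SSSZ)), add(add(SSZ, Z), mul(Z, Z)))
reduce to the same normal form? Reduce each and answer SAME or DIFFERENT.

Answer: SAME — A ⇓ S^8(Z), B ⇓ S^8(Z)

Reduction:
Term A:
  start: add(add(Z, S^4(Z)), S^4(Z))
  step 1: add(S^4(Z), S^4(Z))
  step 2: S(add(SSSZ, S^4(Z)))
  step 3: S(S(add(SSZ, S^4(Z))))
  step 4: S(S(S(add(SZ, S^4(Z)))))
  step 5: S(S(S(S(add(Z, S^4(Z))))))
  step 6: S^8(Z)

Term B:
  start: add(mul(add(SZ, SZ), add(Z, SSSZ)), add(add(SSZ, Z), mul(Z, Z)))
  step 1: add(mul(S(add(Z, SZ)), add(Z, SSSZ)), add(add(SSZ, Z), mul(Z, Z)))
  step 2: add(add(add(Z, SSSZ), mul(add(Z, SZ), add(Z, SSSZ))), add(add(SSZ, Z), mul(Z, Z)))
  step 3: add(add(SSSZ, mul(add(Z, SZ), add(Z, SSSZ))), add(add(SSZ, Z), mul(Z, Z)))
  step 4: add(S(add(SSZ, mul(add(Z, SZ), add(Z, SSSZ)))), add(add(SSZ, Z), mul(Z, Z)))
  step 5: S(add(add(SSZ, mul(add(Z, SZ), add(Z, SSSZ))), add(add(SSZ, Z), mul(Z, Z))))
  step 6: S(add(S(add(SZ, mul(add(Z, SZ), add(Z, SSSZ)))), add(add(SSZ, Z), mul(Z, Z))))
  step 7: S(S(add(add(SZ, mul(add(Z, SZ), add(Z, SSSZ))), add(add(SSZ, Z), mul(Z, Z)))))
  step 8: S(S(add(S(add(Z, mul(add(Z, SZ), add(Z, SSSZ)))), add(add(SSZ, Z), mul(Z, Z)))))
  step 9: S(S(S(add(add(Z, mul(add(Z, SZ), add(Z, SSSZ))), add(add(SSZ, Z), mul(Z, Z))))))
  step 10: S(S(S(add(mul(add(Z, SZ), add(Z, SSSZ)), add(add(SSZ, Z), mul(Z, Z))))))
  step 11: S(S(S(add(mul(SZ, add(Z, SSSZ)), add(add(SSZ, Z), mul(Z, Z))))))
  step 12: S(S(S(add(add(add(Z, SSSZ), mul(Z, add(Z, SSSZ))), add(add(SSZ, Z), mul(Z, Z))))))
  step 13: S(S(S(add(add(SSSZ, mul(Z, add(Z, SSSZ))), add(add(SSZ, Z), mul(Z, Z))))))
  step 14: S(S(S(add(S(add(SSZ, mul(Z, add(Z, SSSZ)))), add(add(SSZ, Z), mul(Z, Z))))))
  step 15: S(S(S(S(add(add(SSZ, mul(Z, add(Z, SSSZ))), add(add(SSZ, Z), mul(Z, Z)))))))
  step 16: S(S(S(S(add(S(add(SZ, mul(Z, add(Z, SSSZ)))), add(add(SSZ, Z), mul(Z, Z)))))))
  step 17: S(S(S(S(S(add(add(SZ, mul(Z, add(Z, SSSZ))), add(add(SSZ, Z), mul(Z, Z))))))))
  step 18: S(S(S(S(S(add(S(add(Z, mul(Z, add(Z, SSSZ)))), add(add(SSZ, Z), mul(Z, Z))))))))
  step 19: S(S(S(S(S(S(add(add(Z, mul(Z, add(Z, SSSZ))), add(add(SSZ, Z), mul(Z, Z)))))))))
  step 20: S(S(S(S(S(S(add(mul(Z, add(Z, SSSZ)), add(add(SSZ, Z), mul(Z, Z)))))))))
  step 21: S(S(S(S(S(S(add(Z, add(add(SSZ, Z), mul(Z, Z)))))))))
  step 22: S(S(S(S(S(S(add(add(SSZ, Z), mul(Z, Z))))))))
  step 23: S(S(S(S(S(S(add(S(add(SZ, Z)), mul(Z, Z))))))))
  step 24: S(S(S(S(S(S(S(add(add(SZ, Z), mul(Z, Z)))))))))
  step 25: S(S(S(S(S(S(S(add(S(add(Z, Z)), mul(Z, Z)))))))))
  step 26: S(S(S(S(S(S(S(S(add(add(Z, Z), mul(Z, Z))))))))))
  step 27: S(S(S(S(S(S(S(S(add(Z, mul(Z, Z))))))))))
  step 28: S(S(S(S(S(S(S(S(mul(Z, Z)))))))))
  step 29: S^8(Z)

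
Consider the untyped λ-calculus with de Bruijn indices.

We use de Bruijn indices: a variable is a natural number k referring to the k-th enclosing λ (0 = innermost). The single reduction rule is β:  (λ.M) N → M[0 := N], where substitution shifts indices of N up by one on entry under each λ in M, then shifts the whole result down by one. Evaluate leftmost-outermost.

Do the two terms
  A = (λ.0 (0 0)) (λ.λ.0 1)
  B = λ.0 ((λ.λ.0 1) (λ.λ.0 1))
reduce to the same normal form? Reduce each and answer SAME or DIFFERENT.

Term A:
  start: (λ.0 (0 0)) (λ.λ.0 1)
  [1] (λ.λ.0 1) ((λ.λ.0 1) (λ.λ.0 1))
  [2] λ.0 ((λ.λ.0 1) (λ.λ.0 1))
  [3] λ.0 (λ.0 (λ.λ.0 1))

Term B:
  start: λ.0 ((λ.λ.0 1) (λ.λ.0 1))
  [1] λ.0 (λ.0 (λ.λ.0 1))

Answer: SAME — A ⇓ λ.0 (λ.0 (λ.λ.0 1)), B ⇓ λ.0 (λ.0 (λ.λ.0 1))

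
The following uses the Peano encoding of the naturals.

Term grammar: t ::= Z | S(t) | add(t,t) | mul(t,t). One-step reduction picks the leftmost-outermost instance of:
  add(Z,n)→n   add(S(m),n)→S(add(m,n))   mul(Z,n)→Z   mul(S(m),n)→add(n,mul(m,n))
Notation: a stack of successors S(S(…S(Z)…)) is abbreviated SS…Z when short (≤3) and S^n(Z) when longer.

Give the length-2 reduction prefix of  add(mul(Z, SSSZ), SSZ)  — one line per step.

  start: add(mul(Z, SSSZ), SSZ)
  [1] add(Z, SSZ)
  [2] SSZ

Answer: after 2 steps: SSZ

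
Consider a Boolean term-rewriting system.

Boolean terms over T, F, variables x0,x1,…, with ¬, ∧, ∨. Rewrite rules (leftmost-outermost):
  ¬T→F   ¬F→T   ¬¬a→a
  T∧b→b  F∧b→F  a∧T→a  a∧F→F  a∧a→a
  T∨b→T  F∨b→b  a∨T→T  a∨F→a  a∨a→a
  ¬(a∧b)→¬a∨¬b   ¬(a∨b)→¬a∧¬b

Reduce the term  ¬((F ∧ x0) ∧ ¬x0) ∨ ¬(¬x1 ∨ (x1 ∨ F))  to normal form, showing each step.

  start: ¬((F ∧ x0) ∧ ¬x0) ∨ ¬(¬x1 ∨ (x1 ∨ F))
  →1  (¬(F ∧ x0) ∨ ¬¬x0) ∨ ¬(¬x1 ∨ (x1 ∨ F))
  →2  ((¬F ∨ ¬x0) ∨ ¬¬x0) ∨ ¬(¬x1 ∨ (x1 ∨ F))
  →3  ((T ∨ ¬x0) ∨ ¬¬x0) ∨ ¬(¬x1 ∨ (x1 ∨ F))
  →4  (T ∨ ¬¬x0) ∨ ¬(¬x1 ∨ (x1 ∨ F))
  →5  T ∨ ¬(¬x1 ∨ (x1 ∨ F))
  →6  T

Answer: normal form = T  (in 6 steps)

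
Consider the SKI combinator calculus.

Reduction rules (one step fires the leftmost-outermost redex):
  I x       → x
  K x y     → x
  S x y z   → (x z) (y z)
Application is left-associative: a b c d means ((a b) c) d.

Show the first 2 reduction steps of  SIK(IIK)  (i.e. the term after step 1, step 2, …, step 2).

Answer: after 2 steps: IIK(K(IIK))

Working:
  start: SIK(IIK)
  →1  I(IIK)(K(IIK))
  →2  IIK(K(IIK))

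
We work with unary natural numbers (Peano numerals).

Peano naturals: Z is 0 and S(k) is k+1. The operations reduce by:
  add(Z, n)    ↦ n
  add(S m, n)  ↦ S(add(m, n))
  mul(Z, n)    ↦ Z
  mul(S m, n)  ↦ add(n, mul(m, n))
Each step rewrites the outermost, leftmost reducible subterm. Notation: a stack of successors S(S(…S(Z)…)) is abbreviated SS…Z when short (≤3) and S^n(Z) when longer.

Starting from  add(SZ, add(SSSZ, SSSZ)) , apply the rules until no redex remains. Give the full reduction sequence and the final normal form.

  start: add(SZ, add(SSSZ, SSSZ))
  →1  S(add(Z, add(SSSZ, SSSZ)))
  →2  S(add(SSSZ, SSSZ))
  →3  S(S(add(SSZ, SSSZ)))
  →4  S(S(S(add(SZ, SSSZ))))
  →5  S(S(S(S(add(Z, SSSZ)))))
  →6  S^7(Z)

Answer: normal form = S^7(Z)  (in 6 steps)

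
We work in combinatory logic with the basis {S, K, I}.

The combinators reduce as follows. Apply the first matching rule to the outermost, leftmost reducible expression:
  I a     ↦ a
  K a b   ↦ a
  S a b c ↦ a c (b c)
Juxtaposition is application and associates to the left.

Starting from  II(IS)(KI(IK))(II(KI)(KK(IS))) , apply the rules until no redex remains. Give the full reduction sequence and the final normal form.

Answer: normal form = SII  (in 7 steps)

Reduction:
  start: II(IS)(KI(IK))(II(KI)(KK(IS)))
  [1] I(IS)(KI(IK))(II(KI)(KK(IS)))
  [2] IS(KI(IK))(II(KI)(KK(IS)))
  [3] S(KI(IK))(II(KI)(KK(IS)))
  [4] SI(II(KI)(KK(IS)))
  [5] SI(I(KI)(KK(IS)))
  [6] SI(KI(KK(IS)))
  [7] SII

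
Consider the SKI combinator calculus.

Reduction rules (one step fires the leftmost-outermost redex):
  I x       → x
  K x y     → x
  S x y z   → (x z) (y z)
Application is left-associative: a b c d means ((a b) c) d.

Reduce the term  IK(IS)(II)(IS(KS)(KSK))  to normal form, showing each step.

  start: IK(IS)(II)(IS(KS)(KSK))
  →1  K(IS)(II)(IS(KS)(KSK))
  →2  IS(IS(KS)(KSK))
  →3  S(IS(KS)(KSK))
  →4  S(S(KS)(KSK))
  →5  S(S(KS)S)

Answer: normal form = S(S(KS)S)  (in 5 steps)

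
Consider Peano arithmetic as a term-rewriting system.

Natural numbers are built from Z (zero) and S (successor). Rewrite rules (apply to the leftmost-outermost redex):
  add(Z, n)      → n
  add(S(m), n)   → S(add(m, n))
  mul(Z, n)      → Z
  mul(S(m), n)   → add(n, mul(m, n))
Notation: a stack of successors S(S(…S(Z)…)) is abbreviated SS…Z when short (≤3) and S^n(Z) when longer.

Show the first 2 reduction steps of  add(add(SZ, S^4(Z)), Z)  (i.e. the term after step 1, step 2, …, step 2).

  start: add(add(SZ, S^4(Z)), Z)
  [1] add(S(add(Z, S^4(Z))), Z)
  [2] S(add(add(Z, S^4(Z)), Z))

Answer: after 2 steps: S(add(add(Z, S^4(Z)), Z))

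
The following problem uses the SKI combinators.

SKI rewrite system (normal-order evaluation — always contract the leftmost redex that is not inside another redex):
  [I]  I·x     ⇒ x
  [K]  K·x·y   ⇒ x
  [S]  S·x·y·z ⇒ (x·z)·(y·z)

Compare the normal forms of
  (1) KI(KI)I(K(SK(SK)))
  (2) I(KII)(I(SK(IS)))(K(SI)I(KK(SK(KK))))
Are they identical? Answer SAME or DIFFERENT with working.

Answer: DIFFERENT — A ⇓ K(SK(SK)), B ⇓ SIK

Reduction:
Term A:
  start: KI(KI)I(K(SK(SK)))
  step 1: II(K(SK(SK)))
  step 2: I(K(SK(SK)))
  step 3: K(SK(SK))

Term B:
  start: I(KII)(I(SK(IS)))(K(SI)I(KK(SK(KK))))
  step 1: KII(I(SK(IS)))(K(SI)I(KK(SK(KK))))
  step 2: I(I(SK(IS)))(K(SI)I(KK(SK(KK))))
  step 3: I(SK(IS))(K(SI)I(KK(SK(KK))))
  step 4: SK(IS)(K(SI)I(KK(SK(KK))))
  step 5: K(K(SI)I(KK(SK(KK))))(IS(K(SI)I(KK(SK(KK)))))
  step 6: K(SI)I(KK(SK(KK)))
  step 7: SI(KK(SK(KK)))
  step 8: SIK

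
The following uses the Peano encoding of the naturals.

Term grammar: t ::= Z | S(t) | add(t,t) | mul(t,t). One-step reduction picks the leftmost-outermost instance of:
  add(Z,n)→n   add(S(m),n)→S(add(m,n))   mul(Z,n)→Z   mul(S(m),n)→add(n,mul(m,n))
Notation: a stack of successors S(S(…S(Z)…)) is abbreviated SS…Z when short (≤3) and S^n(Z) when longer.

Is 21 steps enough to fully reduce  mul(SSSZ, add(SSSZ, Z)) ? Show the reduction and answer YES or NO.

  start: mul(SSSZ, add(SSSZ, Z))
  step 1: add(add(SSSZ, Z), mul(SSZ, add(SSSZ, Z)))
  step 2: add(S(add(SSZ, Z)), mul(SSZ, add(SSSZ, Z)))
  step 3: S(add(add(SSZ, Z), mul(SSZ, add(SSSZ, Z))))
  step 4: S(add(S(add(SZ, Z)), mul(SSZ, add(SSSZ, Z))))
  step 5: S(S(add(add(SZ, Z), mul(SSZ, add(SSSZ, Z)))))
  step 6: S(S(add(S(add(Z, Z)), mul(SSZ, add(SSSZ, Z)))))
  step 7: S(S(S(add(add(Z, Z), mul(SSZ, add(SSSZ, Z))))))
  step 8: S(S(S(add(Z, mul(SSZ, add(SSSZ, Z))))))
  step 9: S(S(S(mul(SSZ, add(SSSZ, Z)))))
  step 10: S(S(S(add(add(SSSZ, Z), mul(SZ, add(SSSZ, Z))))))
  step 11: S(S(S(add(S(add(SSZ, Z)), mul(SZ, add(SSSZ, Z))))))
  step 12: S(S(S(S(add(add(SSZ, Z), mul(SZ, add(SSSZ, Z)))))))
  step 13: S(S(S(S(add(S(add(SZ, Z)), mul(SZ, add(SSSZ, Z)))))))
  step 14: S(S(S(S(S(add(add(SZ, Z), mul(SZ, add(SSSZ, Z))))))))
  step 15: S(S(S(S(S(add(S(add(Z, Z)), mul(SZ, add(SSSZ, Z))))))))
  step 16: S(S(S(S(S(S(add(add(Z, Z), mul(SZ, add(SSSZ, Z)))))))))
  step 17: S(S(S(S(S(S(add(Z, mul(SZ, add(SSSZ, Z)))))))))
  step 18: S(S(S(S(S(S(mul(SZ, add(SSSZ, Z))))))))
  step 19: S(S(S(S(S(S(add(add(SSSZ, Z), mul(Z, add(SSSZ, Z)))))))))
  step 20: S(S(S(S(S(S(add(S(add(SSZ, Z)), mul(Z, add(SSSZ, Z)))))))))
  step 21: S(S(S(S(S(S(S(add(add(SSZ, Z), mul(Z, add(SSSZ, Z))))))))))

Answer: NO — after 21 steps the term is S(S(S(S(S(S(S(add(add(SSZ, Z), mul(Z, add(SSSZ, Z)))))))))), not yet normal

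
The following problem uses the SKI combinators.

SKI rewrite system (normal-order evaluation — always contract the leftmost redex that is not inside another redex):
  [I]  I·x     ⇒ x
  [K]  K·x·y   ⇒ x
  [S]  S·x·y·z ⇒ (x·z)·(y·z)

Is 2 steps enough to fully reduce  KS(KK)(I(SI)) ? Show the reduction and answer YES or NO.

  start: KS(KK)(I(SI))
  →1  S(I(SI))
  →2  S(SI)

Answer: YES — reaches normal form S(SI) in 2 ≤ 2 steps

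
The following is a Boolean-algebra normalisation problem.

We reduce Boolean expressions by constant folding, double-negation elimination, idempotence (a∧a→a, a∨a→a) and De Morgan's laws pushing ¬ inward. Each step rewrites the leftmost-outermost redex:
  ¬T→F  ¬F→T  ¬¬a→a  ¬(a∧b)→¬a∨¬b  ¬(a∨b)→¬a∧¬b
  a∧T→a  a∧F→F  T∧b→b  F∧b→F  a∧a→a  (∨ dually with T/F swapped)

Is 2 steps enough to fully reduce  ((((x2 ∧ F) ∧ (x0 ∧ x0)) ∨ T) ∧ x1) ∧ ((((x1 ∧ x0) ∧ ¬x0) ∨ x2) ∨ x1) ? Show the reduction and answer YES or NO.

Answer: YES — reaches normal form x1 ∧ ((((x1 ∧ x0) ∧ ¬x0) ∨ x2) ∨ x1) in 2 ≤ 2 steps

Reduction:
  start: ((((x2 ∧ F) ∧ (x0 ∧ x0)) ∨ T) ∧ x1) ∧ ((((x1 ∧ x0) ∧ ¬x0) ∨ x2) ∨ x1)
  [1] (T ∧ x1) ∧ ((((x1 ∧ x0) ∧ ¬x0) ∨ x2) ∨ x1)
  [2] x1 ∧ ((((x1 ∧ x0) ∧ ¬x0) ∨ x2) ∨ x1)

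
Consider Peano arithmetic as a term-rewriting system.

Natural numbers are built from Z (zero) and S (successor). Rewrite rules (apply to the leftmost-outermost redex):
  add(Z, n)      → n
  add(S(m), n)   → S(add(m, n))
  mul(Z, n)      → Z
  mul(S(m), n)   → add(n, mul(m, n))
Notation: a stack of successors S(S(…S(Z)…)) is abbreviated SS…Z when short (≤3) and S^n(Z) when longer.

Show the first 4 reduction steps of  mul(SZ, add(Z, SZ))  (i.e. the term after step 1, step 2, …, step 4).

  start: mul(SZ, add(Z, SZ))
  step 1: add(add(Z, SZ), mul(Z, add(Z, SZ)))
  step 2: add(SZ, mul(Z, add(Z, SZ)))
  step 3: S(add(Z, mul(Z, add(Z, SZ))))
  step 4: S(mul(Z, add(Z, SZ)))

Answer: after 4 steps: S(mul(Z, add(Z, SZ)))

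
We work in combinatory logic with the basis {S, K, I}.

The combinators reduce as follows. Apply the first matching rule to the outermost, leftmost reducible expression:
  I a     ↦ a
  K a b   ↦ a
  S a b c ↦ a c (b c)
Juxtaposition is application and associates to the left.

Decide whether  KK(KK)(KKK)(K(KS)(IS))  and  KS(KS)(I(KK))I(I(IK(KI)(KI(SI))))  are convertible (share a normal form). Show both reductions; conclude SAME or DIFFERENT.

Term A:
  start: KK(KK)(KKK)(K(KS)(IS))
  →1  K(KKK)(K(KS)(IS))
  →2  KKK
  →3  K

Term B:
  start: KS(KS)(I(KK))I(I(IK(KI)(KI(SI))))
  →1  S(I(KK))I(I(IK(KI)(KI(SI))))
  →2  I(KK)(I(IK(KI)(KI(SI))))(I(I(IK(KI)(KI(SI)))))
  →3  KK(I(IK(KI)(KI(SI))))(I(I(IK(KI)(KI(SI)))))
  →4  K(I(I(IK(KI)(KI(SI)))))
  →5  K(I(IK(KI)(KI(SI))))
  →6  K(IK(KI)(KI(SI)))
  →7  K(K(KI)(KI(SI)))
  →8  K(KI)

Answer: DIFFERENT — A ⇓ K, B ⇓ K(KI)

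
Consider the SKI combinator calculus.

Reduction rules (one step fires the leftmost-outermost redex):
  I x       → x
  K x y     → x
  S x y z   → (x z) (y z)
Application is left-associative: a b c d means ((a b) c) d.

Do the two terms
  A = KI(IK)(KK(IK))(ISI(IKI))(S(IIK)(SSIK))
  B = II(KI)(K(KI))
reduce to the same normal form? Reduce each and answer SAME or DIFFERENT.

Term A:
  start: KI(IK)(KK(IK))(ISI(IKI))(S(IIK)(SSIK))
  step 1: I(KK(IK))(ISI(IKI))(S(IIK)(SSIK))
  step 2: KK(IK)(ISI(IKI))(S(IIK)(SSIK))
  step 3: K(ISI(IKI))(S(IIK)(SSIK))
  step 4: ISI(IKI)
  step 5: SI(IKI)
  step 6: SI(KI)

Term B:
  start: II(KI)(K(KI))
  step 1: I(KI)(K(KI))
  step 2: KI(K(KI))
  step 3: I

Answer: DIFFERENT — A ⇓ SI(KI), B ⇓ I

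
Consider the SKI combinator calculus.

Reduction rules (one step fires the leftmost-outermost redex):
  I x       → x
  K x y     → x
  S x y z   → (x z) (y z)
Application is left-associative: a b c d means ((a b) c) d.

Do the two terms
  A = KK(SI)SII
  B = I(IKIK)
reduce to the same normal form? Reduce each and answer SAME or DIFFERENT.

Term A:
  start: KK(SI)SII
  step 1: KSII
  step 2: SI

Term B:
  start: I(IKIK)
  step 1: IKIK
  step 2: KIK
  step 3: I

Answer: DIFFERENT — A ⇓ SI, B ⇓ I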